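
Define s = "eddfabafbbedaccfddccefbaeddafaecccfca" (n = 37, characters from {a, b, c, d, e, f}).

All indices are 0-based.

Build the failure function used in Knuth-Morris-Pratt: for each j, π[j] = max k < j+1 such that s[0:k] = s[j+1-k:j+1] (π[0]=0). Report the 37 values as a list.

[0, 0, 0, 0, 0, 0, 0, 0, 0, 0, 1, 2, 0, 0, 0, 0, 0, 0, 0, 0, 1, 0, 0, 0, 1, 2, 3, 0, 0, 0, 1, 0, 0, 0, 0, 0, 0]

π[0] = 0
j=1 s[j]='d': π[1]=0 (border '')
j=2 s[j]='d': π[2]=0 (border '')
j=3 s[j]='f': π[3]=0 (border '')
j=4 s[j]='a': π[4]=0 (border '')
j=5 s[j]='b': π[5]=0 (border '')
j=6 s[j]='a': π[6]=0 (border '')
j=7 s[j]='f': π[7]=0 (border '')
j=8 s[j]='b': π[8]=0 (border '')
j=9 s[j]='b': π[9]=0 (border '')
j=10 s[j]='e': π[10]=1 (border 'e')
j=11 s[j]='d': π[11]=2 (border 'ed')
j=12 s[j]='a': k: 2→0; π[12]=0 (border '')
j=13 s[j]='c': π[13]=0 (border '')
j=14 s[j]='c': π[14]=0 (border '')
j=15 s[j]='f': π[15]=0 (border '')
j=16 s[j]='d': π[16]=0 (border '')
j=17 s[j]='d': π[17]=0 (border '')
j=18 s[j]='c': π[18]=0 (border '')
j=19 s[j]='c': π[19]=0 (border '')
j=20 s[j]='e': π[20]=1 (border 'e')
j=21 s[j]='f': k: 1→0; π[21]=0 (border '')
j=22 s[j]='b': π[22]=0 (border '')
j=23 s[j]='a': π[23]=0 (border '')
j=24 s[j]='e': π[24]=1 (border 'e')
j=25 s[j]='d': π[25]=2 (border 'ed')
j=26 s[j]='d': π[26]=3 (border 'edd')
j=27 s[j]='a': k: 3→0; π[27]=0 (border '')
j=28 s[j]='f': π[28]=0 (border '')
j=29 s[j]='a': π[29]=0 (border '')
j=30 s[j]='e': π[30]=1 (border 'e')
j=31 s[j]='c': k: 1→0; π[31]=0 (border '')
j=32 s[j]='c': π[32]=0 (border '')
j=33 s[j]='c': π[33]=0 (border '')
j=34 s[j]='f': π[34]=0 (border '')
j=35 s[j]='c': π[35]=0 (border '')
j=36 s[j]='a': π[36]=0 (border '')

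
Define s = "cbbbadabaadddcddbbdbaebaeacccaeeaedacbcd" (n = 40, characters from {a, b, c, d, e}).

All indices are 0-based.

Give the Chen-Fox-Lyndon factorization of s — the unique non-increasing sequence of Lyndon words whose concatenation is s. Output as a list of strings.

emit factor 1: 'c' (i=0, period=1)
emit factor 2: 'b' (i=1, period=1)
emit factor 3: 'b' (i=2, period=1)
emit factor 4: 'b' (i=3, period=1)
emit factor 5: 'ad' (i=4, period=2)
emit factor 6: 'ab' (i=6, period=2)
emit factor 7: 'aadddcddbbdbaebaeacccaeeaedacbcd' (i=8, period=32)

["c", "b", "b", "b", "ad", "ab", "aadddcddbbdbaebaeacccaeeaedacbcd"]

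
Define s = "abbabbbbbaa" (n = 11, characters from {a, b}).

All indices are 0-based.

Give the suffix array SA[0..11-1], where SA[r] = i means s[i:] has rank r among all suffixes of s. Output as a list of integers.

[10, 9, 0, 3, 8, 2, 7, 1, 6, 5, 4]

rank | idx | suffix
   0 |  10 | a
   1 |   9 | aa
   2 |   0 | abbabbbbbaa
   3 |   3 | abbbbbaa
   4 |   8 | baa
   5 |   2 | babbbbbaa
   6 |   7 | bbaa
   7 |   1 | bbabbbbbaa
   8 |   6 | bbbaa
   9 |   5 | bbbbaa
  10 |   4 | bbbbbaa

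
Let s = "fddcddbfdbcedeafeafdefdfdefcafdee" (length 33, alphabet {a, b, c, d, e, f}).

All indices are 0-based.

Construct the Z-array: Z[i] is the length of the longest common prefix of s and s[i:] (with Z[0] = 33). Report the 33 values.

Z[0]=33
i=1: i≥r, start 0; Z[1]=0
i=2: i≥r, start 0; Z[2]=0
i=3: i≥r, start 0; Z[3]=0
i=4: i≥r, start 0; Z[4]=0
i=5: i≥r, start 0; Z[5]=0
i=6: i≥r, start 0; Z[6]=0
i=7: i≥r, start 0; Z[7]=2 scan→box=[7,9)
i=8: min(r-i=1, Z[1]=0)=0; Z[8]=0
i=9: i≥r, start 0; Z[9]=0
i=10: i≥r, start 0; Z[10]=0
i=11: i≥r, start 0; Z[11]=0
i=12: i≥r, start 0; Z[12]=0
i=13: i≥r, start 0; Z[13]=0
i=14: i≥r, start 0; Z[14]=0
i=15: i≥r, start 0; Z[15]=1 scan→box=[15,16)
i=16: i≥r, start 0; Z[16]=0
i=17: i≥r, start 0; Z[17]=0
i=18: i≥r, start 0; Z[18]=2 scan→box=[18,20)
i=19: min(r-i=1, Z[1]=0)=0; Z[19]=0
i=20: i≥r, start 0; Z[20]=0
i=21: i≥r, start 0; Z[21]=2 scan→box=[21,23)
i=22: min(r-i=1, Z[1]=0)=0; Z[22]=0
i=23: i≥r, start 0; Z[23]=2 scan→box=[23,25)
i=24: min(r-i=1, Z[1]=0)=0; Z[24]=0
i=25: i≥r, start 0; Z[25]=0
i=26: i≥r, start 0; Z[26]=1 scan→box=[26,27)
i=27: i≥r, start 0; Z[27]=0
i=28: i≥r, start 0; Z[28]=0
i=29: i≥r, start 0; Z[29]=2 scan→box=[29,31)
i=30: min(r-i=1, Z[1]=0)=0; Z[30]=0
i=31: i≥r, start 0; Z[31]=0
i=32: i≥r, start 0; Z[32]=0

[33, 0, 0, 0, 0, 0, 0, 2, 0, 0, 0, 0, 0, 0, 0, 1, 0, 0, 2, 0, 0, 2, 0, 2, 0, 0, 1, 0, 0, 2, 0, 0, 0]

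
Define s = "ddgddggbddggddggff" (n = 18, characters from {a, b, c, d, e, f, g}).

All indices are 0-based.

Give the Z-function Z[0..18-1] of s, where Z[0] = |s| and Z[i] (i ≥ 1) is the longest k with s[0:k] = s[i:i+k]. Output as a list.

Z[0]=18
i=1: fresh scan; Z[1]=1 grow→box=[1,2)
i=2: fresh scan; Z[2]=0
i=3: fresh scan; Z[3]=3 grow→box=[3,6)
i=4: min(r-i=2, Z[1]=1)=1; Z[4]=1
i=5: min(r-i=1, Z[2]=0)=0; Z[5]=0
i=6: fresh scan; Z[6]=0
i=7: fresh scan; Z[7]=0
i=8: fresh scan; Z[8]=3 grow→box=[8,11)
i=9: min(r-i=2, Z[1]=1)=1; Z[9]=1
i=10: min(r-i=1, Z[2]=0)=0; Z[10]=0
i=11: fresh scan; Z[11]=0
i=12: fresh scan; Z[12]=3 grow→box=[12,15)
i=13: min(r-i=2, Z[1]=1)=1; Z[13]=1
i=14: min(r-i=1, Z[2]=0)=0; Z[14]=0
i=15: fresh scan; Z[15]=0
i=16: fresh scan; Z[16]=0
i=17: fresh scan; Z[17]=0

[18, 1, 0, 3, 1, 0, 0, 0, 3, 1, 0, 0, 3, 1, 0, 0, 0, 0]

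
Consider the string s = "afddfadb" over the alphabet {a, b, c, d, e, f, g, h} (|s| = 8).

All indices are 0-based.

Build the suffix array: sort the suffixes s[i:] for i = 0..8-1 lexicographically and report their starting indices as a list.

[5, 0, 7, 6, 2, 3, 4, 1]

sorted suffixes:
  #0 SA[0]=5  'adb'
  #1 SA[1]=0  'afddfadb'
  #2 SA[2]=7  'b'
  #3 SA[3]=6  'db'
  #4 SA[4]=2  'ddfadb'
  #5 SA[5]=3  'dfadb'
  #6 SA[6]=4  'fadb'
  #7 SA[7]=1  'fddfadb'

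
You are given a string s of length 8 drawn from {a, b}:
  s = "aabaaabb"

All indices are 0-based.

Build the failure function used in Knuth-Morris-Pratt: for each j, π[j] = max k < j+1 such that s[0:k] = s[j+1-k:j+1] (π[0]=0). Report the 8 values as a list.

[0, 1, 0, 1, 2, 2, 3, 0]

π[0] = 0
j=1 s[j]='a': π[1]=1 (border 'a')
j=2 s[j]='b': k: 1→0; π[2]=0 (border '')
j=3 s[j]='a': π[3]=1 (border 'a')
j=4 s[j]='a': π[4]=2 (border 'aa')
j=5 s[j]='a': k: 2→1; π[5]=2 (border 'aa')
j=6 s[j]='b': π[6]=3 (border 'aab')
j=7 s[j]='b': k: 3→0; π[7]=0 (border '')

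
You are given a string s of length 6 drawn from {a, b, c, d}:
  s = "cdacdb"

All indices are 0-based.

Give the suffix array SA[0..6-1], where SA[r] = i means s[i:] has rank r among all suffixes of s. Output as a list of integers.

rank | idx | suffix
   0 |   2 | acdb
   1 |   5 | b
   2 |   0 | cdacdb
   3 |   3 | cdb
   4 |   1 | dacdb
   5 |   4 | db

[2, 5, 0, 3, 1, 4]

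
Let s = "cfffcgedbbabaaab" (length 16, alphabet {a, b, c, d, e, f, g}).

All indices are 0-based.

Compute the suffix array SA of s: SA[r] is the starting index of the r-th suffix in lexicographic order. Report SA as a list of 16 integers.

[12, 13, 14, 10, 15, 11, 9, 8, 0, 4, 7, 6, 3, 2, 1, 5]

rank | idx | suffix
   0 |  12 | aaab
   1 |  13 | aab
   2 |  14 | ab
   3 |  10 | abaaab
   4 |  15 | b
   5 |  11 | baaab
   6 |   9 | babaaab
   7 |   8 | bbabaaab
   8 |   0 | cfffcgedbbabaaab
   9 |   4 | cgedbbabaaab
  10 |   7 | dbbabaaab
  11 |   6 | edbbabaaab
  12 |   3 | fcgedbbabaaab
  13 |   2 | ffcgedbbabaaab
  14 |   1 | fffcgedbbabaaab
  15 |   5 | gedbbabaaab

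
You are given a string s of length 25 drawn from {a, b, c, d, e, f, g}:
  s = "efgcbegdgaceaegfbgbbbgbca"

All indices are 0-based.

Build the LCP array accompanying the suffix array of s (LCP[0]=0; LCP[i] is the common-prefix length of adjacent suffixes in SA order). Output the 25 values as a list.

[0, 1, 1, 0, 2, 1, 1, 1, 3, 0, 1, 1, 0, 0, 1, 1, 2, 0, 1, 0, 1, 2, 1, 1, 1]

sorted suffixes:
  #0 SA[0]=24  'a'
  #1 SA[1]=9  'aceaegfbgbbbgbca'
  #2 SA[2]=12  'aegfbgbbbgbca'
  #3 SA[3]=18  'bbbgbca'
  #4 SA[4]=19  'bbgbca'
  #5 SA[5]=22  'bca'
  #6 SA[6]=4  'begdgaceaegfbgbbbgbca'
  #7 SA[7]=16  'bgbbbgbca'
  #8 SA[8]=20  'bgbca'
  #9 SA[9]=23  'ca'
  #10 SA[10]=3  'cbegdgaceaegfbgbbbgbca'
  #11 SA[11]=10  'ceaegfbgbbbgbca'
  #12 SA[12]=7  'dgaceaegfbgbbbgbca'
  #13 SA[13]=11  'eaegfbgbbbgbca'
  #14 SA[14]=0  'efgcbegdgaceaegfbgbbbgbca'
  #15 SA[15]=5  'egdgaceaegfbgbbbgbca'
  #16 SA[16]=13  'egfbgbbbgbca'
  #17 SA[17]=15  'fbgbbbgbca'
  #18 SA[18]=1  'fgcbegdgaceaegfbgbbbgbca'
  #19 SA[19]=8  'gaceaegfbgbbbgbca'
  #20 SA[20]=17  'gbbbgbca'
  #21 SA[21]=21  'gbca'
  #22 SA[22]=2  'gcbegdgaceaegfbgbbbgbca'
  #23 SA[23]=6  'gdgaceaegfbgbbbgbca'
  #24 SA[24]=14  'gfbgbbbgbca'

SA = [24, 9, 12, 18, 19, 22, 4, 16, 20, 23, 3, 10, 7, 11, 0, 5, 13, 15, 1, 8, 17, 21, 2, 6, 14]
i: (SA[i-1],SA[i]) lcp shared
  1: (24,9) 1 'a'
  2: (9,12) 1 'a'
  3: (12,18) 0 ''
  4: (18,19) 2 'bb'
  5: (19,22) 1 'b'
  6: (22,4) 1 'b'
  7: (4,16) 1 'b'
  8: (16,20) 3 'bgb'
  9: (20,23) 0 ''
  10: (23,3) 1 'c'
  11: (3,10) 1 'c'
  12: (10,7) 0 ''
  13: (7,11) 0 ''
  14: (11,0) 1 'e'
  15: (0,5) 1 'e'
  16: (5,13) 2 'eg'
  17: (13,15) 0 ''
  18: (15,1) 1 'f'
  19: (1,8) 0 ''
  20: (8,17) 1 'g'
  21: (17,21) 2 'gb'
  22: (21,2) 1 'g'
  23: (2,6) 1 'g'
  24: (6,14) 1 'g'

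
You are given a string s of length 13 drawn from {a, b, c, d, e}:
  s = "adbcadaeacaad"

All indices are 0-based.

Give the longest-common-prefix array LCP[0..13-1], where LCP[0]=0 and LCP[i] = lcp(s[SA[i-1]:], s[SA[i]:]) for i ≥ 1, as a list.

rank→(start, suffix):
  0 → (10, 'aad')
  1 → (8, 'acaad')
  2 → (11, 'ad')
  3 → (4, 'adaeacaad')
  4 → (0, 'adbcadaeacaad')
  5 → (6, 'aeacaad')
  6 → (2, 'bcadaeacaad')
  7 → (9, 'caad')
  8 → (3, 'cadaeacaad')
  9 → (12, 'd')
  10 → (5, 'daeacaad')
  11 → (1, 'dbcadaeacaad')
  12 → (7, 'eacaad')

SA = [10, 8, 11, 4, 0, 6, 2, 9, 3, 12, 5, 1, 7]
rank  pair      lcp
   1  s[10:],s[8:]  1  'a'
   2  s[8:],s[11:]  1  'a'
   3  s[11:],s[4:]  2  'ad'
   4  s[4:],s[0:]  2  'ad'
   5  s[0:],s[6:]  1  'a'
   6  s[6:],s[2:]  0  ''
   7  s[2:],s[9:]  0  ''
   8  s[9:],s[3:]  2  'ca'
   9  s[3:],s[12:]  0  ''
  10  s[12:],s[5:]  1  'd'
  11  s[5:],s[1:]  1  'd'
  12  s[1:],s[7:]  0  ''

[0, 1, 1, 2, 2, 1, 0, 0, 2, 0, 1, 1, 0]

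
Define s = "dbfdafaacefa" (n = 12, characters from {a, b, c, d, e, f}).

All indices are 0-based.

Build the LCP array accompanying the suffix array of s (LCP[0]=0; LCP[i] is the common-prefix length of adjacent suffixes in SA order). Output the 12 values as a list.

rank | idx | suffix
   0 |  11 | a
   1 |   6 | aacefa
   2 |   7 | acefa
   3 |   4 | afaacefa
   4 |   1 | bfdafaacefa
   5 |   8 | cefa
   6 |   3 | dafaacefa
   7 |   0 | dbfdafaacefa
   8 |   9 | efa
   9 |  10 | fa
  10 |   5 | faacefa
  11 |   2 | fdafaacefa

SA = [11, 6, 7, 4, 1, 8, 3, 0, 9, 10, 5, 2]
rank  pair      lcp
   1  s[11:],s[6:]  1  'a'
   2  s[6:],s[7:]  1  'a'
   3  s[7:],s[4:]  1  'a'
   4  s[4:],s[1:]  0  ''
   5  s[1:],s[8:]  0  ''
   6  s[8:],s[3:]  0  ''
   7  s[3:],s[0:]  1  'd'
   8  s[0:],s[9:]  0  ''
   9  s[9:],s[10:]  0  ''
  10  s[10:],s[5:]  2  'fa'
  11  s[5:],s[2:]  1  'f'

[0, 1, 1, 1, 0, 0, 0, 1, 0, 0, 2, 1]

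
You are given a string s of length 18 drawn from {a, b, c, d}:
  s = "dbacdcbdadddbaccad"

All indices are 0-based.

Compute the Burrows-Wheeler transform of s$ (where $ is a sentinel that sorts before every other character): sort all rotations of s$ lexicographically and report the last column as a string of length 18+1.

rank  rotation             last
    0  $dbacdcbdadddbaccad  d
    1  accad$dbacdcbdadddb  b
    2  acdcbdadddbaccad$db  b
    3  ad$dbacdcbdadddbacc  c
    4  adddbaccad$dbacdcbd  d
    5  baccad$dbacdcbdaddd  d
    6  bacdcbdadddbaccad$d  d
    7  bdadddbaccad$dbacdc  c
    8  cad$dbacdcbdadddbac  c
    9  cbdadddbaccad$dbacd  d
   10  ccad$dbacdcbdadddba  a
   11  cdcbdadddbaccad$dba  a
   12  d$dbacdcbdadddbacca  a
   13  dadddbaccad$dbacdcb  b
   14  dbaccad$dbacdcbdadd  d
   15  dbacdcbdadddbaccad$  $
   16  dcbdadddbaccad$dbac  c
   17  ddbaccad$dbacdcbdad  d
   18  dddbaccad$dbacdcbda  a

dbbcdddccdaaabd$cda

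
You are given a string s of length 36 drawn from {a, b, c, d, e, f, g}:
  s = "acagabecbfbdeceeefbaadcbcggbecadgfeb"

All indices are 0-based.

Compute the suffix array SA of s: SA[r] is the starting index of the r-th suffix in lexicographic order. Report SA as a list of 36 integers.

rank | idx | suffix
   0 |  19 | aadcbcggbecadgfeb
   1 |   4 | abecbfbdeceeefbaadcbcggbecadgfeb
   2 |   0 | acagabecbfbdeceeefbaadcbcggbecadgfeb
   3 |  20 | adcbcggbecadgfeb
   4 |  30 | adgfeb
   5 |   2 | agabecbfbdeceeefbaadcbcggbecadgfeb
   6 |  35 | b
   7 |  18 | baadcbcggbecadgfeb
   8 |  23 | bcggbecadgfeb
   9 |  10 | bdeceeefbaadcbcggbecadgfeb
  10 |  27 | becadgfeb
  11 |   5 | becbfbdeceeefbaadcbcggbecadgfeb
  12 |   8 | bfbdeceeefbaadcbcggbecadgfeb
  13 |  29 | cadgfeb
  14 |   1 | cagabecbfbdeceeefbaadcbcggbecadgfeb
  15 |  22 | cbcggbecadgfeb
  16 |   7 | cbfbdeceeefbaadcbcggbecadgfeb
  17 |  13 | ceeefbaadcbcggbecadgfeb
  18 |  24 | cggbecadgfeb
  19 |  21 | dcbcggbecadgfeb
  20 |  11 | deceeefbaadcbcggbecadgfeb
  21 |  31 | dgfeb
  22 |  34 | eb
  23 |  28 | ecadgfeb
  24 |   6 | ecbfbdeceeefbaadcbcggbecadgfeb
  25 |  12 | eceeefbaadcbcggbecadgfeb
  26 |  14 | eeefbaadcbcggbecadgfeb
  27 |  15 | eefbaadcbcggbecadgfeb
  28 |  16 | efbaadcbcggbecadgfeb
  29 |  17 | fbaadcbcggbecadgfeb
  30 |   9 | fbdeceeefbaadcbcggbecadgfeb
  31 |  33 | feb
  32 |   3 | gabecbfbdeceeefbaadcbcggbecadgfeb
  33 |  26 | gbecadgfeb
  34 |  32 | gfeb
  35 |  25 | ggbecadgfeb

[19, 4, 0, 20, 30, 2, 35, 18, 23, 10, 27, 5, 8, 29, 1, 22, 7, 13, 24, 21, 11, 31, 34, 28, 6, 12, 14, 15, 16, 17, 9, 33, 3, 26, 32, 25]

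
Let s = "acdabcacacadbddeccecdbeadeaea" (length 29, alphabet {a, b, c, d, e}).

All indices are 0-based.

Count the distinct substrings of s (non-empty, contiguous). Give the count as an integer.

397

rank | idx | suffix
   0 |  28 | a
   1 |   3 | abcacacadbddeccecdbeadeaea
   2 |   6 | acacadbddeccecdbeadeaea
   3 |   8 | acadbddeccecdbeadeaea
   4 |   0 | acdabcacacadbddeccecdbeadeaea
   5 |  10 | adbddeccecdbeadeaea
   6 |  23 | adeaea
   7 |  26 | aea
   8 |   4 | bcacacadbddeccecdbeadeaea
   9 |  12 | bddeccecdbeadeaea
  10 |  21 | beadeaea
  11 |   5 | cacacadbddeccecdbeadeaea
  12 |   7 | cacadbddeccecdbeadeaea
  13 |   9 | cadbddeccecdbeadeaea
  14 |  16 | ccecdbeadeaea
  15 |   1 | cdabcacacadbddeccecdbeadeaea
  16 |  19 | cdbeadeaea
  17 |  17 | cecdbeadeaea
  18 |   2 | dabcacacadbddeccecdbeadeaea
  19 |  11 | dbddeccecdbeadeaea
  20 |  20 | dbeadeaea
  21 |  13 | ddeccecdbeadeaea
  22 |  24 | deaea
  23 |  14 | deccecdbeadeaea
  24 |  27 | ea
  25 |  22 | eadeaea
  26 |  25 | eaea
  27 |  15 | eccecdbeadeaea
  28 |  18 | ecdbeadeaea

SA = [28, 3, 6, 8, 0, 10, 23, 26, 4, 12, 21, 5, 7, 9, 16, 1, 19, 17, 2, 11, 20, 13, 24, 14, 27, 22, 25, 15, 18]
i: (SA[i-1],SA[i]) lcp shared
  1: (28,3) 1 'a'
  2: (3,6) 1 'a'
  3: (6,8) 3 'aca'
  4: (8,0) 2 'ac'
  5: (0,10) 1 'a'
  6: (10,23) 2 'ad'
  7: (23,26) 1 'a'
  8: (26,4) 0 ''
  9: (4,12) 1 'b'
  10: (12,21) 1 'b'
  11: (21,5) 0 ''
  12: (5,7) 4 'caca'
  13: (7,9) 2 'ca'
  14: (9,16) 1 'c'
  15: (16,1) 1 'c'
  16: (1,19) 2 'cd'
  17: (19,17) 1 'c'
  18: (17,2) 0 ''
  19: (2,11) 1 'd'
  20: (11,20) 2 'db'
  21: (20,13) 1 'd'
  22: (13,24) 1 'd'
  23: (24,14) 2 'de'
  24: (14,27) 0 ''
  25: (27,22) 2 'ea'
  26: (22,25) 2 'ea'
  27: (25,15) 1 'e'
  28: (15,18) 2 'ec'

n(n+1)/2 = 29·30/2 = 435
Σ LCP = 0 + 1 + 1 + 3 + 2 + 1 + 2 + 1 + 0 + 1 + 1 + 0 + 4 + 2 + 1 + 1 + 2 + 1 + 0 + 1 + 2 + 1 + 1 + 2 + 0 + 2 + 2 + 1 + 2 = 38
distinct = 435 − 38 = 397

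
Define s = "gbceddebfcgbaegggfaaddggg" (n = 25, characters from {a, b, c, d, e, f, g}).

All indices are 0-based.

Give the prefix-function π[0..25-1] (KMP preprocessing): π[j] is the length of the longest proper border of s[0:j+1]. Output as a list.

π[0] = 0
j=1 s[j]='b': π[1]=0 (border '')
j=2 s[j]='c': π[2]=0 (border '')
j=3 s[j]='e': π[3]=0 (border '')
j=4 s[j]='d': π[4]=0 (border '')
j=5 s[j]='d': π[5]=0 (border '')
j=6 s[j]='e': π[6]=0 (border '')
j=7 s[j]='b': π[7]=0 (border '')
j=8 s[j]='f': π[8]=0 (border '')
j=9 s[j]='c': π[9]=0 (border '')
j=10 s[j]='g': π[10]=1 (border 'g')
j=11 s[j]='b': π[11]=2 (border 'gb')
j=12 s[j]='a': k: 2→0; π[12]=0 (border '')
j=13 s[j]='e': π[13]=0 (border '')
j=14 s[j]='g': π[14]=1 (border 'g')
j=15 s[j]='g': k: 1→0; π[15]=1 (border 'g')
j=16 s[j]='g': k: 1→0; π[16]=1 (border 'g')
j=17 s[j]='f': k: 1→0; π[17]=0 (border '')
j=18 s[j]='a': π[18]=0 (border '')
j=19 s[j]='a': π[19]=0 (border '')
j=20 s[j]='d': π[20]=0 (border '')
j=21 s[j]='d': π[21]=0 (border '')
j=22 s[j]='g': π[22]=1 (border 'g')
j=23 s[j]='g': k: 1→0; π[23]=1 (border 'g')
j=24 s[j]='g': k: 1→0; π[24]=1 (border 'g')

[0, 0, 0, 0, 0, 0, 0, 0, 0, 0, 1, 2, 0, 0, 1, 1, 1, 0, 0, 0, 0, 0, 1, 1, 1]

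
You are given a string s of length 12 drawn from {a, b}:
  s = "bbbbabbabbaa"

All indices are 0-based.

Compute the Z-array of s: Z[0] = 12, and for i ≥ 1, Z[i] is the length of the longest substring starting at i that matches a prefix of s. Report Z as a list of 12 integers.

Z[0]=12
i=1: outside box; Z[1]=3 scan→box=[1,4)
i=2: min(r-i=2, Z[1]=3)=2; Z[2]=2
i=3: min(r-i=1, Z[2]=2)=1; Z[3]=1
i=4: outside box; Z[4]=0
i=5: outside box; Z[5]=2 scan→box=[5,7)
i=6: min(r-i=1, Z[1]=3)=1; Z[6]=1
i=7: outside box; Z[7]=0
i=8: outside box; Z[8]=2 scan→box=[8,10)
i=9: min(r-i=1, Z[1]=3)=1; Z[9]=1
i=10: outside box; Z[10]=0
i=11: outside box; Z[11]=0

[12, 3, 2, 1, 0, 2, 1, 0, 2, 1, 0, 0]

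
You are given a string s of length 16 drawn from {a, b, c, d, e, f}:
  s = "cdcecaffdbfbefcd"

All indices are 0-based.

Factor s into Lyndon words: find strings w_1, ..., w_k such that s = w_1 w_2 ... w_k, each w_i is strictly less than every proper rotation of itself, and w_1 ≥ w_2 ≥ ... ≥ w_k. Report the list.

emit factor 1: 'cdce' (i=0, period=4)
emit factor 2: 'c' (i=4, period=1)
emit factor 3: 'affdbfbefcd' (i=5, period=11)

["cdce", "c", "affdbfbefcd"]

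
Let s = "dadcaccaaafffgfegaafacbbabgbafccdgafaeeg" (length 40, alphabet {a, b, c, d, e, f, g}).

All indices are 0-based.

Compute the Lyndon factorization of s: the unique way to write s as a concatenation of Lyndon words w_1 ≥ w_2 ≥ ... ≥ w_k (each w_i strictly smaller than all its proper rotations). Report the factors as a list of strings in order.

emit factor 1: 'd' (i=0, period=1)
emit factor 2: 'adc' (i=1, period=3)
emit factor 3: 'acc' (i=4, period=3)
emit factor 4: 'aaafffgfegaafacbbabgbafccdgafaeeg' (i=7, period=33)

["d", "adc", "acc", "aaafffgfegaafacbbabgbafccdgafaeeg"]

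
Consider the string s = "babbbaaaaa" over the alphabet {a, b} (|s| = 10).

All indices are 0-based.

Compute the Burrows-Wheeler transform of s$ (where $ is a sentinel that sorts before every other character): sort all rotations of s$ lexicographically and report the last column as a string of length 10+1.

rank  rotation     last
    0  $babbbaaaaa  a
    1  a$babbbaaaa  a
    2  aa$babbbaaa  a
    3  aaa$babbbaa  a
    4  aaaa$babbba  a
    5  aaaaa$babbb  b
    6  abbbaaaaa$b  b
    7  baaaaa$babb  b
    8  babbbaaaaa$  $
    9  bbaaaaa$bab  b
   10  bbbaaaaa$ba  a

aaaaabbb$ba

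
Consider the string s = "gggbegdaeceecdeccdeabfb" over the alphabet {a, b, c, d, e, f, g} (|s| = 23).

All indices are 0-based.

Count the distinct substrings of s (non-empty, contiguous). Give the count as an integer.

sorted suffixes:
  #0 SA[0]=19  'abfb'
  #1 SA[1]=7  'aeceecdeccdeabfb'
  #2 SA[2]=22  'b'
  #3 SA[3]=3  'begdaeceecdeccdeabfb'
  #4 SA[4]=20  'bfb'
  #5 SA[5]=15  'ccdeabfb'
  #6 SA[6]=16  'cdeabfb'
  #7 SA[7]=12  'cdeccdeabfb'
  #8 SA[8]=9  'ceecdeccdeabfb'
  #9 SA[9]=6  'daeceecdeccdeabfb'
  #10 SA[10]=17  'deabfb'
  #11 SA[11]=13  'deccdeabfb'
  #12 SA[12]=18  'eabfb'
  #13 SA[13]=14  'eccdeabfb'
  #14 SA[14]=11  'ecdeccdeabfb'
  #15 SA[15]=8  'eceecdeccdeabfb'
  #16 SA[16]=10  'eecdeccdeabfb'
  #17 SA[17]=4  'egdaeceecdeccdeabfb'
  #18 SA[18]=21  'fb'
  #19 SA[19]=2  'gbegdaeceecdeccdeabfb'
  #20 SA[20]=5  'gdaeceecdeccdeabfb'
  #21 SA[21]=1  'ggbegdaeceecdeccdeabfb'
  #22 SA[22]=0  'gggbegdaeceecdeccdeabfb'

SA = [19, 7, 22, 3, 20, 15, 16, 12, 9, 6, 17, 13, 18, 14, 11, 8, 10, 4, 21, 2, 5, 1, 0]
i: (SA[i-1],SA[i]) lcp shared
  1: (19,7) 1 'a'
  2: (7,22) 0 ''
  3: (22,3) 1 'b'
  4: (3,20) 1 'b'
  5: (20,15) 0 ''
  6: (15,16) 1 'c'
  7: (16,12) 3 'cde'
  8: (12,9) 1 'c'
  9: (9,6) 0 ''
  10: (6,17) 1 'd'
  11: (17,13) 2 'de'
  12: (13,18) 0 ''
  13: (18,14) 1 'e'
  14: (14,11) 2 'ec'
  15: (11,8) 2 'ec'
  16: (8,10) 1 'e'
  17: (10,4) 1 'e'
  18: (4,21) 0 ''
  19: (21,2) 0 ''
  20: (2,5) 1 'g'
  21: (5,1) 1 'g'
  22: (1,0) 2 'gg'

n(n+1)/2 = 23·24/2 = 276
Σ LCP = 0 + 1 + 0 + 1 + 1 + 0 + 1 + 3 + 1 + 0 + 1 + 2 + 0 + 1 + 2 + 2 + 1 + 1 + 0 + 0 + 1 + 1 + 2 = 22
distinct = 276 − 22 = 254

254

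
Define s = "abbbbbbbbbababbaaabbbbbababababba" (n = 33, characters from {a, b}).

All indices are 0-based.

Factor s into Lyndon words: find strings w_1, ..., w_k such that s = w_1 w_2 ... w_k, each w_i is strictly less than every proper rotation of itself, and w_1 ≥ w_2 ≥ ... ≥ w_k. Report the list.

["abbbbbbbbb", "ababb", "aaabbbbbababababb", "a"]

emit factor 1: 'abbbbbbbbb' (i=0, period=10)
emit factor 2: 'ababb' (i=10, period=5)
emit factor 3: 'aaabbbbbababababb' (i=15, period=17)
emit factor 4: 'a' (i=32, period=1)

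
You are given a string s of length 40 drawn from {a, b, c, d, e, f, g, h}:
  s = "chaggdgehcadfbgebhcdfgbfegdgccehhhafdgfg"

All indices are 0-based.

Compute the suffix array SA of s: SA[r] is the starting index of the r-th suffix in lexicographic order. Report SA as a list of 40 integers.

rank | idx | suffix
   0 |  10 | adfbgebhcdfgbfegdgccehhhafdgfg
   1 |  34 | afdgfg
   2 |   2 | aggdgehcadfbgebhcdfgbfegdgccehhhafdgfg
   3 |  22 | bfegdgccehhhafdgfg
   4 |  13 | bgebhcdfgbfegdgccehhhafdgfg
   5 |  16 | bhcdfgbfegdgccehhhafdgfg
   6 |   9 | cadfbgebhcdfgbfegdgccehhhafdgfg
   7 |  28 | ccehhhafdgfg
   8 |  18 | cdfgbfegdgccehhhafdgfg
   9 |  29 | cehhhafdgfg
  10 |   0 | chaggdgehcadfbgebhcdfgbfegdgccehhhafdgfg
  11 |  11 | dfbgebhcdfgbfegdgccehhhafdgfg
  12 |  19 | dfgbfegdgccehhhafdgfg
  13 |  26 | dgccehhhafdgfg
  14 |   5 | dgehcadfbgebhcdfgbfegdgccehhhafdgfg
  15 |  36 | dgfg
  16 |  15 | ebhcdfgbfegdgccehhhafdgfg
  17 |  24 | egdgccehhhafdgfg
  18 |   7 | ehcadfbgebhcdfgbfegdgccehhhafdgfg
  19 |  30 | ehhhafdgfg
  20 |  12 | fbgebhcdfgbfegdgccehhhafdgfg
  21 |  35 | fdgfg
  22 |  23 | fegdgccehhhafdgfg
  23 |  38 | fg
  24 |  20 | fgbfegdgccehhhafdgfg
  25 |  39 | g
  26 |  21 | gbfegdgccehhhafdgfg
  27 |  27 | gccehhhafdgfg
  28 |  25 | gdgccehhhafdgfg
  29 |   4 | gdgehcadfbgebhcdfgbfegdgccehhhafdgfg
  30 |  14 | gebhcdfgbfegdgccehhhafdgfg
  31 |   6 | gehcadfbgebhcdfgbfegdgccehhhafdgfg
  32 |  37 | gfg
  33 |   3 | ggdgehcadfbgebhcdfgbfegdgccehhhafdgfg
  34 |  33 | hafdgfg
  35 |   1 | haggdgehcadfbgebhcdfgbfegdgccehhhafdgfg
  36 |   8 | hcadfbgebhcdfgbfegdgccehhhafdgfg
  37 |  17 | hcdfgbfegdgccehhhafdgfg
  38 |  32 | hhafdgfg
  39 |  31 | hhhafdgfg

[10, 34, 2, 22, 13, 16, 9, 28, 18, 29, 0, 11, 19, 26, 5, 36, 15, 24, 7, 30, 12, 35, 23, 38, 20, 39, 21, 27, 25, 4, 14, 6, 37, 3, 33, 1, 8, 17, 32, 31]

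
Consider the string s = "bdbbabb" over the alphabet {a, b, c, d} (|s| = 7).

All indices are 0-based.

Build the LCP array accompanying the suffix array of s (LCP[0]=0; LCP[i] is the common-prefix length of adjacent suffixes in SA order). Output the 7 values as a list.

[0, 0, 1, 1, 2, 1, 0]

sorted suffixes:
  #0 SA[0]=4  'abb'
  #1 SA[1]=6  'b'
  #2 SA[2]=3  'babb'
  #3 SA[3]=5  'bb'
  #4 SA[4]=2  'bbabb'
  #5 SA[5]=0  'bdbbabb'
  #6 SA[6]=1  'dbbabb'

SA = [4, 6, 3, 5, 2, 0, 1]
rank  pair      lcp
   1  s[4:],s[6:]  0  ''
   2  s[6:],s[3:]  1  'b'
   3  s[3:],s[5:]  1  'b'
   4  s[5:],s[2:]  2  'bb'
   5  s[2:],s[0:]  1  'b'
   6  s[0:],s[1:]  0  ''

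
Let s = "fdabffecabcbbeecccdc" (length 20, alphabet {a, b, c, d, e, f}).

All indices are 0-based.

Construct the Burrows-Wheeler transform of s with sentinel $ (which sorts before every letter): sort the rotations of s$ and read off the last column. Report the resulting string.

ccdcabadebeccfcfeb$fb

rank  rotation               last
    0  $fdabffecabcbbeecccdc  c
    1  abcbbeecccdc$fdabffec  c
    2  abffecabcbbeecccdc$fd  d
    3  bbeecccdc$fdabffecabc  c
    4  bcbbeecccdc$fdabffeca  a
    5  beecccdc$fdabffecabcb  b
    6  bffecabcbbeecccdc$fda  a
    7  c$fdabffecabcbbeecccd  d
    8  cabcbbeecccdc$fdabffe  e
    9  cbbeecccdc$fdabffecab  b
   10  cccdc$fdabffecabcbbee  e
   11  ccdc$fdabffecabcbbeec  c
   12  cdc$fdabffecabcbbeecc  c
   13  dabffecabcbbeecccdc$f  f
   14  dc$fdabffecabcbbeeccc  c
   15  ecabcbbeecccdc$fdabff  f
   16  ecccdc$fdabffecabcbbe  e
   17  eecccdc$fdabffecabcbb  b
   18  fdabffecabcbbeecccdc$  $
   19  fecabcbbeecccdc$fdabf  f
   20  ffecabcbbeecccdc$fdab  b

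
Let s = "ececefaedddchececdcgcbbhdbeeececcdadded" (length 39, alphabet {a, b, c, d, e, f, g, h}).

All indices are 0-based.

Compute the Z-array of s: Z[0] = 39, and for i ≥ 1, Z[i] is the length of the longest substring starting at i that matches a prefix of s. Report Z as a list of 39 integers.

Z[0]=39
i=1: i≥r, start 0; Z[1]=0
i=2: i≥r, start 0; Z[2]=3 grow→box=[2,5)
i=3: min(r-i=2, Z[1]=0)=0; Z[3]=0
i=4: min(r-i=1, Z[2]=3)=1; Z[4]=1
i=5: i≥r, start 0; Z[5]=0
i=6: i≥r, start 0; Z[6]=0
i=7: i≥r, start 0; Z[7]=1 grow→box=[7,8)
i=8: i≥r, start 0; Z[8]=0
i=9: i≥r, start 0; Z[9]=0
i=10: i≥r, start 0; Z[10]=0
i=11: i≥r, start 0; Z[11]=0
i=12: i≥r, start 0; Z[12]=0
i=13: i≥r, start 0; Z[13]=4 grow→box=[13,17)
i=14: min(r-i=3, Z[1]=0)=0; Z[14]=0
i=15: min(r-i=2, Z[2]=3)=2; Z[15]=2
i=16: min(r-i=1, Z[3]=0)=0; Z[16]=0
i=17: i≥r, start 0; Z[17]=0
i=18: i≥r, start 0; Z[18]=0
i=19: i≥r, start 0; Z[19]=0
i=20: i≥r, start 0; Z[20]=0
i=21: i≥r, start 0; Z[21]=0
i=22: i≥r, start 0; Z[22]=0
i=23: i≥r, start 0; Z[23]=0
i=24: i≥r, start 0; Z[24]=0
i=25: i≥r, start 0; Z[25]=0
i=26: i≥r, start 0; Z[26]=1 grow→box=[26,27)
i=27: i≥r, start 0; Z[27]=1 grow→box=[27,28)
i=28: i≥r, start 0; Z[28]=4 grow→box=[28,32)
i=29: min(r-i=3, Z[1]=0)=0; Z[29]=0
i=30: min(r-i=2, Z[2]=3)=2; Z[30]=2
i=31: min(r-i=1, Z[3]=0)=0; Z[31]=0
i=32: i≥r, start 0; Z[32]=0
i=33: i≥r, start 0; Z[33]=0
i=34: i≥r, start 0; Z[34]=0
i=35: i≥r, start 0; Z[35]=0
i=36: i≥r, start 0; Z[36]=0
i=37: i≥r, start 0; Z[37]=1 grow→box=[37,38)
i=38: i≥r, start 0; Z[38]=0

[39, 0, 3, 0, 1, 0, 0, 1, 0, 0, 0, 0, 0, 4, 0, 2, 0, 0, 0, 0, 0, 0, 0, 0, 0, 0, 1, 1, 4, 0, 2, 0, 0, 0, 0, 0, 0, 1, 0]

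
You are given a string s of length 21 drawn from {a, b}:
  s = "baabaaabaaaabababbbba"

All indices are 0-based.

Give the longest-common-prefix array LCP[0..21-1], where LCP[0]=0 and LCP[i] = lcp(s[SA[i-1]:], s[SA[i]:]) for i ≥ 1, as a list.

[0, 1, 3, 5, 2, 6, 4, 1, 5, 3, 4, 2, 0, 2, 4, 3, 2, 3, 1, 2, 3]

sorted suffixes:
  #0 SA[0]=20  'a'
  #1 SA[1]=8  'aaaabababbbba'
  #2 SA[2]=4  'aaabaaaabababbbba'
  #3 SA[3]=9  'aaabababbbba'
  #4 SA[4]=5  'aabaaaabababbbba'
  #5 SA[5]=1  'aabaaabaaaabababbbba'
  #6 SA[6]=10  'aabababbbba'
  #7 SA[7]=6  'abaaaabababbbba'
  #8 SA[8]=2  'abaaabaaaabababbbba'
  #9 SA[9]=11  'abababbbba'
  #10 SA[10]=13  'ababbbba'
  #11 SA[11]=15  'abbbba'
  #12 SA[12]=19  'ba'
  #13 SA[13]=7  'baaaabababbbba'
  #14 SA[14]=3  'baaabaaaabababbbba'
  #15 SA[15]=0  'baabaaabaaaabababbbba'
  #16 SA[16]=12  'bababbbba'
  #17 SA[17]=14  'babbbba'
  #18 SA[18]=18  'bba'
  #19 SA[19]=17  'bbba'
  #20 SA[20]=16  'bbbba'

SA = [20, 8, 4, 9, 5, 1, 10, 6, 2, 11, 13, 15, 19, 7, 3, 0, 12, 14, 18, 17, 16]
[i] adj suffixes → lcp
  [1] 20/8 → 1 ('a')
  [2] 8/4 → 3 ('aaa')
  [3] 4/9 → 5 ('aaaba')
  [4] 9/5 → 2 ('aa')
  [5] 5/1 → 6 ('aabaaa')
  [6] 1/10 → 4 ('aaba')
  [7] 10/6 → 1 ('a')
  [8] 6/2 → 5 ('abaaa')
  [9] 2/11 → 3 ('aba')
  [10] 11/13 → 4 ('abab')
  [11] 13/15 → 2 ('ab')
  [12] 15/19 → 0 ('')
  [13] 19/7 → 2 ('ba')
  [14] 7/3 → 4 ('baaa')
  [15] 3/0 → 3 ('baa')
  [16] 0/12 → 2 ('ba')
  [17] 12/14 → 3 ('bab')
  [18] 14/18 → 1 ('b')
  [19] 18/17 → 2 ('bb')
  [20] 17/16 → 3 ('bbb')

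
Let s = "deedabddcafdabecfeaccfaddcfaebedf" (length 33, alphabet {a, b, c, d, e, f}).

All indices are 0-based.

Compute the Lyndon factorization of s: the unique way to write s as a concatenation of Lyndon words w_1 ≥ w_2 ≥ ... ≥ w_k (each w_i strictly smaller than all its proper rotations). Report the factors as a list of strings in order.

emit factor 1: 'dee' (i=0, period=3)
emit factor 2: 'd' (i=3, period=1)
emit factor 3: 'abddcafdabecfeaccfaddcfaebedf' (i=4, period=29)

["dee", "d", "abddcafdabecfeaccfaddcfaebedf"]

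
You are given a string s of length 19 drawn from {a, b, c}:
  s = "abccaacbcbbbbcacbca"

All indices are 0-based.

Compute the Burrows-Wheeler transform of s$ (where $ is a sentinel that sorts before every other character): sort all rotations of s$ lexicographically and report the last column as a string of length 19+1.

acc$cacbbcbcabcbbaab

rank  rotation              last
    0  $abccaacbcbbbbcacbca  a
    1  a$abccaacbcbbbbcacbc  c
    2  aacbcbbbbcacbca$abcc  c
    3  abccaacbcbbbbcacbca$  $
    4  acbca$abccaacbcbbbbc  c
    5  acbcbbbbcacbca$abcca  a
    6  bbbbcacbca$abccaacbc  c
    7  bbbcacbca$abccaacbcb  b
    8  bbcacbca$abccaacbcbb  b
    9  bca$abccaacbcbbbbcac  c
   10  bcacbca$abccaacbcbbb  b
   11  bcbbbbcacbca$abccaac  c
   12  bccaacbcbbbbcacbca$a  a
   13  ca$abccaacbcbbbbcacb  b
   14  caacbcbbbbcacbca$abc  c
   15  cacbca$abccaacbcbbbb  b
   16  cbbbbcacbca$abccaacb  b
   17  cbca$abccaacbcbbbbca  a
   18  cbcbbbbcacbca$abccaa  a
   19  ccaacbcbbbbcacbca$ab  b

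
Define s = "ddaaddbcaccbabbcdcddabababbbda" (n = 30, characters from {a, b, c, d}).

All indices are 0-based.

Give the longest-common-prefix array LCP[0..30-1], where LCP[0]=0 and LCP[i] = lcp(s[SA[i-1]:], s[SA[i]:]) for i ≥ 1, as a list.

rank | idx | suffix
   0 |  29 | a
   1 |   2 | aaddbcaccbabbcdcddabababbbda
   2 |  20 | abababbbda
   3 |  22 | ababbbda
   4 |  24 | abbbda
   5 |  12 | abbcdcddabababbbda
   6 |   8 | accbabbcdcddabababbbda
   7 |   3 | addbcaccbabbcdcddabababbbda
   8 |  21 | bababbbda
   9 |  23 | babbbda
  10 |  11 | babbcdcddabababbbda
  11 |  25 | bbbda
  12 |  13 | bbcdcddabababbbda
  13 |  26 | bbda
  14 |   6 | bcaccbabbcdcddabababbbda
  15 |  14 | bcdcddabababbbda
  16 |  27 | bda
  17 |   7 | caccbabbcdcddabababbbda
  18 |  10 | cbabbcdcddabababbbda
  19 |   9 | ccbabbcdcddabababbbda
  20 |  15 | cdcddabababbbda
  21 |  17 | cddabababbbda
  22 |  28 | da
  23 |   1 | daaddbcaccbabbcdcddabababbbda
  24 |  19 | dabababbbda
  25 |   5 | dbcaccbabbcdcddabababbbda
  26 |  16 | dcddabababbbda
  27 |   0 | ddaaddbcaccbabbcdcddabababbbda
  28 |  18 | ddabababbbda
  29 |   4 | ddbcaccbabbcdcddabababbbda

SA = [29, 2, 20, 22, 24, 12, 8, 3, 21, 23, 11, 25, 13, 26, 6, 14, 27, 7, 10, 9, 15, 17, 28, 1, 19, 5, 16, 0, 18, 4]
[i] adj suffixes → lcp
  [1] 29/2 → 1 ('a')
  [2] 2/20 → 1 ('a')
  [3] 20/22 → 4 ('abab')
  [4] 22/24 → 2 ('ab')
  [5] 24/12 → 3 ('abb')
  [6] 12/8 → 1 ('a')
  [7] 8/3 → 1 ('a')
  [8] 3/21 → 0 ('')
  [9] 21/23 → 3 ('bab')
  [10] 23/11 → 4 ('babb')
  [11] 11/25 → 1 ('b')
  [12] 25/13 → 2 ('bb')
  [13] 13/26 → 2 ('bb')
  [14] 26/6 → 1 ('b')
  [15] 6/14 → 2 ('bc')
  [16] 14/27 → 1 ('b')
  [17] 27/7 → 0 ('')
  [18] 7/10 → 1 ('c')
  [19] 10/9 → 1 ('c')
  [20] 9/15 → 1 ('c')
  [21] 15/17 → 2 ('cd')
  [22] 17/28 → 0 ('')
  [23] 28/1 → 2 ('da')
  [24] 1/19 → 2 ('da')
  [25] 19/5 → 1 ('d')
  [26] 5/16 → 1 ('d')
  [27] 16/0 → 1 ('d')
  [28] 0/18 → 3 ('dda')
  [29] 18/4 → 2 ('dd')

[0, 1, 1, 4, 2, 3, 1, 1, 0, 3, 4, 1, 2, 2, 1, 2, 1, 0, 1, 1, 1, 2, 0, 2, 2, 1, 1, 1, 3, 2]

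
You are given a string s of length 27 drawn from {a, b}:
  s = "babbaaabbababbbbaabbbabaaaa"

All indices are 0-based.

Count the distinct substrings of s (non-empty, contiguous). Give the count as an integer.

rank→(start, suffix):
  0 → (26, 'a')
  1 → (25, 'aa')
  2 → (24, 'aaa')
  3 → (23, 'aaaa')
  4 → (4, 'aaabbababbbbaabbbabaaaa')
  5 → (5, 'aabbababbbbaabbbabaaaa')
  6 → (16, 'aabbbabaaaa')
  7 → (21, 'abaaaa')
  8 → (9, 'ababbbbaabbbabaaaa')
  9 → (1, 'abbaaabbababbbbaabbbabaaaa')
  10 → (6, 'abbababbbbaabbbabaaaa')
  11 → (17, 'abbbabaaaa')
  12 → (11, 'abbbbaabbbabaaaa')
  13 → (22, 'baaaa')
  14 → (3, 'baaabbababbbbaabbbabaaaa')
  15 → (15, 'baabbbabaaaa')
  16 → (20, 'babaaaa')
  17 → (8, 'bababbbbaabbbabaaaa')
  18 → (0, 'babbaaabbababbbbaabbbabaaaa')
  19 → (10, 'babbbbaabbbabaaaa')
  20 → (2, 'bbaaabbababbbbaabbbabaaaa')
  21 → (14, 'bbaabbbabaaaa')
  22 → (19, 'bbabaaaa')
  23 → (7, 'bbababbbbaabbbabaaaa')
  24 → (13, 'bbbaabbbabaaaa')
  25 → (18, 'bbbabaaaa')
  26 → (12, 'bbbbaabbbabaaaa')

SA = [26, 25, 24, 23, 4, 5, 16, 21, 9, 1, 6, 17, 11, 22, 3, 15, 20, 8, 0, 10, 2, 14, 19, 7, 13, 18, 12]
i: (SA[i-1],SA[i]) lcp shared
  1: (26,25) 1 'a'
  2: (25,24) 2 'aa'
  3: (24,23) 3 'aaa'
  4: (23,4) 3 'aaa'
  5: (4,5) 2 'aa'
  6: (5,16) 4 'aabb'
  7: (16,21) 1 'a'
  8: (21,9) 3 'aba'
  9: (9,1) 2 'ab'
  10: (1,6) 4 'abba'
  11: (6,17) 3 'abb'
  12: (17,11) 4 'abbb'
  13: (11,22) 0 ''
  14: (22,3) 4 'baaa'
  15: (3,15) 3 'baa'
  16: (15,20) 2 'ba'
  17: (20,8) 4 'baba'
  18: (8,0) 3 'bab'
  19: (0,10) 4 'babb'
  20: (10,2) 1 'b'
  21: (2,14) 4 'bbaa'
  22: (14,19) 3 'bba'
  23: (19,7) 5 'bbaba'
  24: (7,13) 2 'bb'
  25: (13,18) 4 'bbba'
  26: (18,12) 3 'bbb'

n(n+1)/2 = 27·28/2 = 378
Σ LCP = 0 + 1 + 2 + 3 + 3 + 2 + 4 + 1 + 3 + 2 + 4 + 3 + 4 + 0 + 4 + 3 + 2 + 4 + 3 + 4 + 1 + 4 + 3 + 5 + 2 + 4 + 3 = 74
distinct = 378 − 74 = 304

304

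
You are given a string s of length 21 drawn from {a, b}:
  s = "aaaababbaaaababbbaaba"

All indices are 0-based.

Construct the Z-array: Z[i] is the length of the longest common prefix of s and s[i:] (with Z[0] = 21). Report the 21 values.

Z[0]=21
i=1: i≥r, start 0; Z[1]=3 extend→box=[1,4)
i=2: min(r-i=2, Z[1]=3)=2; Z[2]=2
i=3: min(r-i=1, Z[2]=2)=1; Z[3]=1
i=4: i≥r, start 0; Z[4]=0
i=5: i≥r, start 0; Z[5]=1 extend→box=[5,6)
i=6: i≥r, start 0; Z[6]=0
i=7: i≥r, start 0; Z[7]=0
i=8: i≥r, start 0; Z[8]=8 extend→box=[8,16)
i=9: min(r-i=7, Z[1]=3)=3; Z[9]=3
i=10: min(r-i=6, Z[2]=2)=2; Z[10]=2
i=11: min(r-i=5, Z[3]=1)=1; Z[11]=1
i=12: min(r-i=4, Z[4]=0)=0; Z[12]=0
i=13: min(r-i=3, Z[5]=1)=1; Z[13]=1
i=14: min(r-i=2, Z[6]=0)=0; Z[14]=0
i=15: min(r-i=1, Z[7]=0)=0; Z[15]=0
i=16: i≥r, start 0; Z[16]=0
i=17: i≥r, start 0; Z[17]=2 extend→box=[17,19)
i=18: min(r-i=1, Z[1]=3)=1; Z[18]=1
i=19: i≥r, start 0; Z[19]=0
i=20: i≥r, start 0; Z[20]=1 extend→box=[20,21)

[21, 3, 2, 1, 0, 1, 0, 0, 8, 3, 2, 1, 0, 1, 0, 0, 0, 2, 1, 0, 1]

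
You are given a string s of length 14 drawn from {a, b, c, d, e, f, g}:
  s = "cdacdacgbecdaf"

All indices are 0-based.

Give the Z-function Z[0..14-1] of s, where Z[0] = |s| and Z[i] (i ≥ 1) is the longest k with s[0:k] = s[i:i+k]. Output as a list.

[14, 0, 0, 4, 0, 0, 1, 0, 0, 0, 3, 0, 0, 0]

Z[0]=14
i=1: i≥r, start 0; Z[1]=0
i=2: i≥r, start 0; Z[2]=0
i=3: i≥r, start 0; Z[3]=4 grow→box=[3,7)
i=4: min(r-i=3, Z[1]=0)=0; Z[4]=0
i=5: min(r-i=2, Z[2]=0)=0; Z[5]=0
i=6: min(r-i=1, Z[3]=4)=1; Z[6]=1
i=7: i≥r, start 0; Z[7]=0
i=8: i≥r, start 0; Z[8]=0
i=9: i≥r, start 0; Z[9]=0
i=10: i≥r, start 0; Z[10]=3 grow→box=[10,13)
i=11: min(r-i=2, Z[1]=0)=0; Z[11]=0
i=12: min(r-i=1, Z[2]=0)=0; Z[12]=0
i=13: i≥r, start 0; Z[13]=0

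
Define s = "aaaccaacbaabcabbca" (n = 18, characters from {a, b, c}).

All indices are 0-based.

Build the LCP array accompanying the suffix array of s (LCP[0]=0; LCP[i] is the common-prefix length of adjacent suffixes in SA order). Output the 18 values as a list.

rank→(start, suffix):
  0 → (17, 'a')
  1 → (0, 'aaaccaacbaabcabbca')
  2 → (9, 'aabcabbca')
  3 → (5, 'aacbaabcabbca')
  4 → (1, 'aaccaacbaabcabbca')
  5 → (13, 'abbca')
  6 → (10, 'abcabbca')
  7 → (6, 'acbaabcabbca')
  8 → (2, 'accaacbaabcabbca')
  9 → (8, 'baabcabbca')
  10 → (14, 'bbca')
  11 → (15, 'bca')
  12 → (11, 'bcabbca')
  13 → (16, 'ca')
  14 → (4, 'caacbaabcabbca')
  15 → (12, 'cabbca')
  16 → (7, 'cbaabcabbca')
  17 → (3, 'ccaacbaabcabbca')

SA = [17, 0, 9, 5, 1, 13, 10, 6, 2, 8, 14, 15, 11, 16, 4, 12, 7, 3]
[i] adj suffixes → lcp
  [1] 17/0 → 1 ('a')
  [2] 0/9 → 2 ('aa')
  [3] 9/5 → 2 ('aa')
  [4] 5/1 → 3 ('aac')
  [5] 1/13 → 1 ('a')
  [6] 13/10 → 2 ('ab')
  [7] 10/6 → 1 ('a')
  [8] 6/2 → 2 ('ac')
  [9] 2/8 → 0 ('')
  [10] 8/14 → 1 ('b')
  [11] 14/15 → 1 ('b')
  [12] 15/11 → 3 ('bca')
  [13] 11/16 → 0 ('')
  [14] 16/4 → 2 ('ca')
  [15] 4/12 → 2 ('ca')
  [16] 12/7 → 1 ('c')
  [17] 7/3 → 1 ('c')

[0, 1, 2, 2, 3, 1, 2, 1, 2, 0, 1, 1, 3, 0, 2, 2, 1, 1]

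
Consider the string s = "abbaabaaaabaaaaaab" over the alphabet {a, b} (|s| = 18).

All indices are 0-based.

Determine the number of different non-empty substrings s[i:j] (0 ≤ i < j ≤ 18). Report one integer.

sorted suffixes:
  #0 SA[0]=11  'aaaaaab'
  #1 SA[1]=12  'aaaaab'
  #2 SA[2]=13  'aaaab'
  #3 SA[3]=6  'aaaabaaaaaab'
  #4 SA[4]=14  'aaab'
  #5 SA[5]=7  'aaabaaaaaab'
  #6 SA[6]=15  'aab'
  #7 SA[7]=8  'aabaaaaaab'
  #8 SA[8]=3  'aabaaaabaaaaaab'
  #9 SA[9]=16  'ab'
  #10 SA[10]=9  'abaaaaaab'
  #11 SA[11]=4  'abaaaabaaaaaab'
  #12 SA[12]=0  'abbaabaaaabaaaaaab'
  #13 SA[13]=17  'b'
  #14 SA[14]=10  'baaaaaab'
  #15 SA[15]=5  'baaaabaaaaaab'
  #16 SA[16]=2  'baabaaaabaaaaaab'
  #17 SA[17]=1  'bbaabaaaabaaaaaab'

SA = [11, 12, 13, 6, 14, 7, 15, 8, 3, 16, 9, 4, 0, 17, 10, 5, 2, 1]
rank  pair      lcp
   1  s[11:],s[12:]  5  'aaaaa'
   2  s[12:],s[13:]  4  'aaaa'
   3  s[13:],s[6:]  5  'aaaab'
   4  s[6:],s[14:]  3  'aaa'
   5  s[14:],s[7:]  4  'aaab'
   6  s[7:],s[15:]  2  'aa'
   7  s[15:],s[8:]  3  'aab'
   8  s[8:],s[3:]  7  'aabaaaa'
   9  s[3:],s[16:]  1  'a'
  10  s[16:],s[9:]  2  'ab'
  11  s[9:],s[4:]  6  'abaaaa'
  12  s[4:],s[0:]  2  'ab'
  13  s[0:],s[17:]  0  ''
  14  s[17:],s[10:]  1  'b'
  15  s[10:],s[5:]  5  'baaaa'
  16  s[5:],s[2:]  3  'baa'
  17  s[2:],s[1:]  1  'b'

n(n+1)/2 = 18·19/2 = 171
Σ LCP = 0 + 5 + 4 + 5 + 3 + 4 + 2 + 3 + 7 + 1 + 2 + 6 + 2 + 0 + 1 + 5 + 3 + 1 = 54
distinct = 171 − 54 = 117

117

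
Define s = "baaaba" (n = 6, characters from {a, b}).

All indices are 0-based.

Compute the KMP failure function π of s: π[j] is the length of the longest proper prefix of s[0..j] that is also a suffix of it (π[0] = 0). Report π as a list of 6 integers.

π[0] = 0
j=1 s[j]='a': π[1]=0 (border '')
j=2 s[j]='a': π[2]=0 (border '')
j=3 s[j]='a': π[3]=0 (border '')
j=4 s[j]='b': π[4]=1 (border 'b')
j=5 s[j]='a': π[5]=2 (border 'ba')

[0, 0, 0, 0, 1, 2]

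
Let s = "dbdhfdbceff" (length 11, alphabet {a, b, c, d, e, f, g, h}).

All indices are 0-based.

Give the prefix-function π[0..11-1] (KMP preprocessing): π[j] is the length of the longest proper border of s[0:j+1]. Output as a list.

[0, 0, 1, 0, 0, 1, 2, 0, 0, 0, 0]

π[0] = 0
j=1 s[j]='b': π[1]=0 (border '')
j=2 s[j]='d': π[2]=1 (border 'd')
j=3 s[j]='h': k: 1→0; π[3]=0 (border '')
j=4 s[j]='f': π[4]=0 (border '')
j=5 s[j]='d': π[5]=1 (border 'd')
j=6 s[j]='b': π[6]=2 (border 'db')
j=7 s[j]='c': k: 2→0; π[7]=0 (border '')
j=8 s[j]='e': π[8]=0 (border '')
j=9 s[j]='f': π[9]=0 (border '')
j=10 s[j]='f': π[10]=0 (border '')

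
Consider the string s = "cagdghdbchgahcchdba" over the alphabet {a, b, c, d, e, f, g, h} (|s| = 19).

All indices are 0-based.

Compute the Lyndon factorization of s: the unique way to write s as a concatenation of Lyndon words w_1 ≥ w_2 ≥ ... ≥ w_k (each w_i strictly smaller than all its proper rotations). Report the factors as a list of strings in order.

emit factor 1: 'c' (i=0, period=1)
emit factor 2: 'agdghdbchgahcchdb' (i=1, period=17)
emit factor 3: 'a' (i=18, period=1)

["c", "agdghdbchgahcchdb", "a"]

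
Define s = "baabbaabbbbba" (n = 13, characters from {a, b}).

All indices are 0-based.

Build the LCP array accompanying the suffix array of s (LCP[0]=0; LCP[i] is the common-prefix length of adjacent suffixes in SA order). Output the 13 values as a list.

rank→(start, suffix):
  0 → (12, 'a')
  1 → (1, 'aabbaabbbbba')
  2 → (5, 'aabbbbba')
  3 → (2, 'abbaabbbbba')
  4 → (6, 'abbbbba')
  5 → (11, 'ba')
  6 → (0, 'baabbaabbbbba')
  7 → (4, 'baabbbbba')
  8 → (10, 'bba')
  9 → (3, 'bbaabbbbba')
  10 → (9, 'bbba')
  11 → (8, 'bbbba')
  12 → (7, 'bbbbba')

SA = [12, 1, 5, 2, 6, 11, 0, 4, 10, 3, 9, 8, 7]
i: (SA[i-1],SA[i]) lcp shared
  1: (12,1) 1 'a'
  2: (1,5) 4 'aabb'
  3: (5,2) 1 'a'
  4: (2,6) 3 'abb'
  5: (6,11) 0 ''
  6: (11,0) 2 'ba'
  7: (0,4) 5 'baabb'
  8: (4,10) 1 'b'
  9: (10,3) 3 'bba'
  10: (3,9) 2 'bb'
  11: (9,8) 3 'bbb'
  12: (8,7) 4 'bbbb'

[0, 1, 4, 1, 3, 0, 2, 5, 1, 3, 2, 3, 4]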